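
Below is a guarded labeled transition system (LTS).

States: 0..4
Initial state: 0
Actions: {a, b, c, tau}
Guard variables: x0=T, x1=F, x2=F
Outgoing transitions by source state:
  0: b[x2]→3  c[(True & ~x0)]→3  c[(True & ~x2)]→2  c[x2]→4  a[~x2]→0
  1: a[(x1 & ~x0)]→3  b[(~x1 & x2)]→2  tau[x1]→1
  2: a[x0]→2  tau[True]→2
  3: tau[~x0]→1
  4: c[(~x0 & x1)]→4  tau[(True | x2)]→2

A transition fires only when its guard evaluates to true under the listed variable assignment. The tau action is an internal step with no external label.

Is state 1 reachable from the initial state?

Answer: UNREACHABLE

Trace:
5 transition(s) survive guard evaluation.
L0 = {0}
L1 = {2}  total {0,2}
Reachable = {0,2}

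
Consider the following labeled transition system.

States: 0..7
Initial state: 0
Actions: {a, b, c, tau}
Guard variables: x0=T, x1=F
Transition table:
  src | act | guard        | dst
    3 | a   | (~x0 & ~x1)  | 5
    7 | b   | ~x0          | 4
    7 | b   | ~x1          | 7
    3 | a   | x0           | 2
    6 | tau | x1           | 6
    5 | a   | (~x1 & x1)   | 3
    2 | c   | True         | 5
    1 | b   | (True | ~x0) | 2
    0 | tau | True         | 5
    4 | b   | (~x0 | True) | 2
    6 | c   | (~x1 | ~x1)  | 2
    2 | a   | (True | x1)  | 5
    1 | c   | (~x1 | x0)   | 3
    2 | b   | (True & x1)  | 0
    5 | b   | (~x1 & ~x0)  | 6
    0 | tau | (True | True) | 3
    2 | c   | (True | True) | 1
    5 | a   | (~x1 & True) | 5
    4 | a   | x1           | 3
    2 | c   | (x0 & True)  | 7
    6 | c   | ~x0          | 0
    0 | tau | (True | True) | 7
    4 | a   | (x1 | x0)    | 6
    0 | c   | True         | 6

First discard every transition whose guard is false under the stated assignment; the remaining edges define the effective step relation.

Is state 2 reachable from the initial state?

After dropping false guards: 16 live edges.
depth 0: {0}
depth 1: {3,5,6,7}  now seen {0,3,5,6,7}
depth 2: {2}  now seen {0,2,3,5,6,7}
depth 3: {1}  now seen {0,1,2,3,5,6,7}
Reach set: {0,1,2,3,5,6,7}
Path to 2: tau·a

Answer: REACHABLE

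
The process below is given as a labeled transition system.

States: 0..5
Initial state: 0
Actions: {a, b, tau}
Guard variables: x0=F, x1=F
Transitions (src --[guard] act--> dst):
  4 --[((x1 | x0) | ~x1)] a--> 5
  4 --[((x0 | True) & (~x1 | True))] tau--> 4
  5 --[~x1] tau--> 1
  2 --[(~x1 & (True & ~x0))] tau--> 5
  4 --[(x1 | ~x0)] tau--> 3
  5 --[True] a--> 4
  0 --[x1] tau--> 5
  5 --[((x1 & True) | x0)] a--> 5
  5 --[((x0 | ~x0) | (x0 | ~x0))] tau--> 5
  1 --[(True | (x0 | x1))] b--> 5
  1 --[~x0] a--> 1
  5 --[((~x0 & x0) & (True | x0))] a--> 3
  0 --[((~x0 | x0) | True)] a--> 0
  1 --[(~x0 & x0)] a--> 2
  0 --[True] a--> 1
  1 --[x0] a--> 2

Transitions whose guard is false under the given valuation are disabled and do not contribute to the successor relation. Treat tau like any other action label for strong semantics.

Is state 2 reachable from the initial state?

After dropping false guards: 11 live edges.
depth 0: {0}
depth 1: {1}  total {0,1}
depth 2: {5}  total {0,1,5}
depth 3: {4}  total {0,1,4,5}
depth 4: {3}  total {0,1,3,4,5}
Reachable = {0,1,3,4,5}

Answer: UNREACHABLE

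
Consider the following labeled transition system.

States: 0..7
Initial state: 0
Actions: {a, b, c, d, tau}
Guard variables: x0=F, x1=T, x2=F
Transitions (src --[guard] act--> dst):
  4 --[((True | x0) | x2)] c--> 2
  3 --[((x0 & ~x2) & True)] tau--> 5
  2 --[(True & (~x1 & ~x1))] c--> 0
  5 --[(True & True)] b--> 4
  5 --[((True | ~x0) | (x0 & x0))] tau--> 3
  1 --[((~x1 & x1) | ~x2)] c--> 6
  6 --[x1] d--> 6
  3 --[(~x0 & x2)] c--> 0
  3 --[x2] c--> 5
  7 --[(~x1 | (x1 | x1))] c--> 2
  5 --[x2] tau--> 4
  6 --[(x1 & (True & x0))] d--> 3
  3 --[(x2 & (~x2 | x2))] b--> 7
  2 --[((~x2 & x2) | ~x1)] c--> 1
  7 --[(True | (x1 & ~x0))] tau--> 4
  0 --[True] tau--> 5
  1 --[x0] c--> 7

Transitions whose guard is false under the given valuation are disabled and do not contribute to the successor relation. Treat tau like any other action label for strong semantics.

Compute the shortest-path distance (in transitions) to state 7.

Breadth-first toward 7:
  L0 = {0}
  L1 = {5}
  L2 = {3,4}
  L3 = {2}
7 never appears.

Answer: UNREACHABLE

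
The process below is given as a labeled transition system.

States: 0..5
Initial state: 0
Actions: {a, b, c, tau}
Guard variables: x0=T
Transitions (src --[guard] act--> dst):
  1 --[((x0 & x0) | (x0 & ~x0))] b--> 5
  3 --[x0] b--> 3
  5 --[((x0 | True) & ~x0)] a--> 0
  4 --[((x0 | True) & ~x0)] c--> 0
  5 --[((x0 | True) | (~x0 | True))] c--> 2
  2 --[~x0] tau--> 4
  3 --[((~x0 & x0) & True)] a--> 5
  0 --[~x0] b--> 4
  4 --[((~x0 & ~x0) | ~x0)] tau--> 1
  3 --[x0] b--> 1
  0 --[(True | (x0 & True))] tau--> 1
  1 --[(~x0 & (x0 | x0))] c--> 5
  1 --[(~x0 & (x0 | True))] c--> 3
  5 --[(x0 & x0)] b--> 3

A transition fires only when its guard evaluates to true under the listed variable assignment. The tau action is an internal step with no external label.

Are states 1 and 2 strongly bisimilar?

Refine partition for ~:
  π0 = {{0,1,2,3,4,5}}
  π1 = {{0},{1,3},{2,4},{5}}
  π2 = {{0},{1},{2,4},{3},{5}}
Fixed point at round 3; 5 class(es).
1∈{1}, 2∈{2,4}

Answer: NOT BISIMILAR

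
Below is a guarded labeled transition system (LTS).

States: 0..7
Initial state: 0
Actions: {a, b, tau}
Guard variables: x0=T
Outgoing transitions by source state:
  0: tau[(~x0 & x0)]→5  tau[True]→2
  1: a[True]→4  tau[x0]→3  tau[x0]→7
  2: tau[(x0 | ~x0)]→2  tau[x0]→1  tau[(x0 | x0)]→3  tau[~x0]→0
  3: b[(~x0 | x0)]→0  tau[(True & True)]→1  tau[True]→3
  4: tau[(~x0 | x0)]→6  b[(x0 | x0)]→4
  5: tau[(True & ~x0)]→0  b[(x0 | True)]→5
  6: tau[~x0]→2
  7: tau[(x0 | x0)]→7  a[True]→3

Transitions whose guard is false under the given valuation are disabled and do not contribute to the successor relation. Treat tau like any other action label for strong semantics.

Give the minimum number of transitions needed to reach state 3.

Layered search for 3:
  L0 = {0}
  L1 = {2}
  L2 = {1,3}
first hit 3 at d=2 via tau·tau

Answer: 2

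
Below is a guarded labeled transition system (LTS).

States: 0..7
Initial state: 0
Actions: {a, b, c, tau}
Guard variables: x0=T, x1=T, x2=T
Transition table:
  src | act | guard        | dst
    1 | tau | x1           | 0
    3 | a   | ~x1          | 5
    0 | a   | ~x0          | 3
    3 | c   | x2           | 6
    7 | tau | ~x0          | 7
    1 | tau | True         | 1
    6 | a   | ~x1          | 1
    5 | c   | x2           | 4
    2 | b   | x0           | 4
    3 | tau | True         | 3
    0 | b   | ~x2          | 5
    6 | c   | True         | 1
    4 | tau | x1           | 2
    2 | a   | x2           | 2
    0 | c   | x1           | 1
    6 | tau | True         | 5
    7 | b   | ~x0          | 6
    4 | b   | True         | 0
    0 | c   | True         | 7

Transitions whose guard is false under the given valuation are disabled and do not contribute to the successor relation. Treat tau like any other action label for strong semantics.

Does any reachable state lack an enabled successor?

R = {0,1,7}
  0: c→1  c→7  [deg 2]
  1: tau→0  tau→1  [deg 2]
  7: ∅  [no exit]
trace reaching 7: c

Answer: DEADLOCK at state 7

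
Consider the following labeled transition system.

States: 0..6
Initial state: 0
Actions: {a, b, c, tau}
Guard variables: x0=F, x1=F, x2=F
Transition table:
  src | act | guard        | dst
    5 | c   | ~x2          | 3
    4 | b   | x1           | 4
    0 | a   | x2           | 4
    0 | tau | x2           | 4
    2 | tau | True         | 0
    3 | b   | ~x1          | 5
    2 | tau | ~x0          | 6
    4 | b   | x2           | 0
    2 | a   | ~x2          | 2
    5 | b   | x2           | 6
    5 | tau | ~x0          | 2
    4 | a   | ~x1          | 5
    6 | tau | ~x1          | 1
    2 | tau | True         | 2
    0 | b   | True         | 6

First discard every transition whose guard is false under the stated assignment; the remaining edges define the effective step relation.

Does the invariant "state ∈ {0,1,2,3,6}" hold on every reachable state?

Answer: INVARIANT HOLDS

Working:
Allowed set {0,1,2,3,6}
Reach set: {0,1,6}
  0: safe
  1: safe
  6: safe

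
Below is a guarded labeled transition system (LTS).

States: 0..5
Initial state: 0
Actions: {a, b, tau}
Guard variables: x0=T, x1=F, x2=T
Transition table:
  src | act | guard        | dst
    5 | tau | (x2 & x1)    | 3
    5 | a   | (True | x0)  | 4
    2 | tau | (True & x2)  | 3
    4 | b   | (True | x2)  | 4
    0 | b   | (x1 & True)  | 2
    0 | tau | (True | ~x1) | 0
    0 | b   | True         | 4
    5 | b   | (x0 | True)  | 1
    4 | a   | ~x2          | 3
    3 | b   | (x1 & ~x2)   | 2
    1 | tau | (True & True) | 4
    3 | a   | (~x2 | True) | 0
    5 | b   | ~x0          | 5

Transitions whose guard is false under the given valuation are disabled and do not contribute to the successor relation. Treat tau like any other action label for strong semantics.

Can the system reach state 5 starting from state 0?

Answer: UNREACHABLE

Trace:
8 transition(s) survive guard evaluation.
Layer 0: {0}
Layer 1: {4}  cumulative {0,4}
Reachable = {0,4}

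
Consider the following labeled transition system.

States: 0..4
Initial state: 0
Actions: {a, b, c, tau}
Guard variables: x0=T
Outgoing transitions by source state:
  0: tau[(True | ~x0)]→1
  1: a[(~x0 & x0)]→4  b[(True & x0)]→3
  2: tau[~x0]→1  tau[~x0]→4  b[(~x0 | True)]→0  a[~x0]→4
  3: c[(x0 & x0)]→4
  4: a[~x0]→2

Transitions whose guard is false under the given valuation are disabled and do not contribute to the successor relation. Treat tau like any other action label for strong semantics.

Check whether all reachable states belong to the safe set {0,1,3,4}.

Safe = {0,1,3,4}
Reach set: {0,1,3,4}
  0: ✓
  1: ✓
  3: ✓
  4: ✓

Answer: INVARIANT HOLDS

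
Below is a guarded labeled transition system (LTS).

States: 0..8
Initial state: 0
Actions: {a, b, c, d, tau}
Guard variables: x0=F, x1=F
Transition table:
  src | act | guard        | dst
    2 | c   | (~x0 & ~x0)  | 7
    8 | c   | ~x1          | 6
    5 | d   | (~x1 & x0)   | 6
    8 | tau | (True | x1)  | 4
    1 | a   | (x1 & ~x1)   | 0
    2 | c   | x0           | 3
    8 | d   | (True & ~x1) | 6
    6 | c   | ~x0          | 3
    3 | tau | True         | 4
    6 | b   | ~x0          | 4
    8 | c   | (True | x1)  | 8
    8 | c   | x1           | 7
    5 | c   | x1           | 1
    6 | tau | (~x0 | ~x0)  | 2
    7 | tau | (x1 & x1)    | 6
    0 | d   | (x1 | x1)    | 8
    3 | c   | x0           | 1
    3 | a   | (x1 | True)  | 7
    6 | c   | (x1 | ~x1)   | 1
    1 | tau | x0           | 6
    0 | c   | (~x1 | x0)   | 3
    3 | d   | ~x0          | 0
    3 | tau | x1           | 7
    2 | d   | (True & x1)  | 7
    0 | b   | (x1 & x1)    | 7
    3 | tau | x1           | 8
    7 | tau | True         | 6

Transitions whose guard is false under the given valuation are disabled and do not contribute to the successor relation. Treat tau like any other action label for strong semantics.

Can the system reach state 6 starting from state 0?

Answer: REACHABLE

Analysis:
After dropping false guards: 14 live edges.
depth 0: {0}
depth 1: {3}  now seen {0,3}
depth 2: {4,7}  now seen {0,3,4,7}
depth 3: {6}  now seen {0,3,4,6,7}
depth 4: {1,2}  now seen {0,1,2,3,4,6,7}
Reach set: {0,1,2,3,4,6,7}
trace reaching 6: c·a·tau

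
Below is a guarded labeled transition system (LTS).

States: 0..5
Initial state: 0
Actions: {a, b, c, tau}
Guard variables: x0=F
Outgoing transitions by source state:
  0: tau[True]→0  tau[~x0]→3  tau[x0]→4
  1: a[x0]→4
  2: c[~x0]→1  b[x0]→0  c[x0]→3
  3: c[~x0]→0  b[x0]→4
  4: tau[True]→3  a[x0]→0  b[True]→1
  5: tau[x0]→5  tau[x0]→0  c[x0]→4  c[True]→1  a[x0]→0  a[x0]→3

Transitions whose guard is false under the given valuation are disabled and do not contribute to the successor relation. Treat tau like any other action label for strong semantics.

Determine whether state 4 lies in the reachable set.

Guard filter leaves 7 enabled edge(s).
Layer 0: {0}
Layer 1: {3}  now seen {0,3}
R = {0,3}

Answer: UNREACHABLE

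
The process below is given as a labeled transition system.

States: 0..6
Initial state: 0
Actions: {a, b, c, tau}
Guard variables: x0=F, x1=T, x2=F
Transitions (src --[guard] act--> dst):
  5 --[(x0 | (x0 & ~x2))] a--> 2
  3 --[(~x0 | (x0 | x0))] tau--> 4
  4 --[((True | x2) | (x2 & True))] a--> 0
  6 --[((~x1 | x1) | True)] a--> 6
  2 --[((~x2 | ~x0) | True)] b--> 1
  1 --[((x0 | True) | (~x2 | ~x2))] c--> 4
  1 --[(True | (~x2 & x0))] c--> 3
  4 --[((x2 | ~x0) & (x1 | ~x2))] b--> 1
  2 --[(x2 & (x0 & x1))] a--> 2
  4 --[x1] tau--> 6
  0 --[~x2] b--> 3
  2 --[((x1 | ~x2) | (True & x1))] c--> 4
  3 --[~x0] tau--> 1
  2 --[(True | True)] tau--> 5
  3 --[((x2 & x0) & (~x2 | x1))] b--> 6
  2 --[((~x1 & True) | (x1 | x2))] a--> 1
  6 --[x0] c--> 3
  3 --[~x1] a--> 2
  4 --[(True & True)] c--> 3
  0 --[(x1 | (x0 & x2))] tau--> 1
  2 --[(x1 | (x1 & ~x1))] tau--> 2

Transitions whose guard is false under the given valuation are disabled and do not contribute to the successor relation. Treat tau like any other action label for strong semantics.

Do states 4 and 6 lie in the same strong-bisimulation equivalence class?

Answer: NOT BISIMILAR

Analysis:
Refine partition for ~:
  π0 = {{0,1,2,3,4,5,6}}
  π1 = {{0},{1},{2,4},{3},{5},{6}}
  π2 = {{0},{1},{2},{3},{4},{5},{6}}
stable after 3 split(s): 7 block(s)
class of 4: {4}; class of 6: {6}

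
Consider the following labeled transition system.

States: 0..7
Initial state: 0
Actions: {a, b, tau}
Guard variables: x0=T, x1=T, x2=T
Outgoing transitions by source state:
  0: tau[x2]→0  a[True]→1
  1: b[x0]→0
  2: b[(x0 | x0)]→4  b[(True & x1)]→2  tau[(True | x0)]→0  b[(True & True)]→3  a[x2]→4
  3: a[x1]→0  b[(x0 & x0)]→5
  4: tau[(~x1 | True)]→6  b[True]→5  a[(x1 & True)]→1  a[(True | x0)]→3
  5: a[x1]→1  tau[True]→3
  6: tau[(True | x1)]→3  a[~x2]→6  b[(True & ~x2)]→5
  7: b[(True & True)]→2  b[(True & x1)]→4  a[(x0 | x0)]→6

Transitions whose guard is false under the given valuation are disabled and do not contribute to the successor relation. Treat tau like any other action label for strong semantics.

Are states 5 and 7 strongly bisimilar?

Bisimulation quotient by refinement:
  π0 = {{0,1,2,3,4,5,6,7}}
  π1 = {{0,5},{1},{2,4},{3,7},{6}}
  π2 = {{0},{1},{2},{3},{4},{5},{6},{7}}
8 equivalence class(es) (converged in 3)
5∈{5}, 7∈{7}

Answer: NOT BISIMILAR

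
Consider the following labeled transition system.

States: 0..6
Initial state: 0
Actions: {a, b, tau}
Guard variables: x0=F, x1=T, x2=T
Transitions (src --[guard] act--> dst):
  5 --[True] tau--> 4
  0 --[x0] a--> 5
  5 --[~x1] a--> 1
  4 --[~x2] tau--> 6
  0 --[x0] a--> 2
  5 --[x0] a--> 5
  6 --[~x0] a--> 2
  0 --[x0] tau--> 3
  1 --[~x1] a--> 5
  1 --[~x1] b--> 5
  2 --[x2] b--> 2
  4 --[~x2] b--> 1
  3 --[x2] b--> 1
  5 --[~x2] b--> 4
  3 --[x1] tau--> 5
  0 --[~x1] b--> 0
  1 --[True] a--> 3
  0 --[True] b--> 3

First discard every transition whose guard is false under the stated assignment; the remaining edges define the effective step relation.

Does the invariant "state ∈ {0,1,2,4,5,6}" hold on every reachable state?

Answer: INVARIANT VIOLATED at state 3

Working:
Allowed set {0,1,2,4,5,6}
R = {0,1,3,4,5}
  0: safe
  1: safe
  3: outside
  4: safe
  5: safe
reach 3 via b — violates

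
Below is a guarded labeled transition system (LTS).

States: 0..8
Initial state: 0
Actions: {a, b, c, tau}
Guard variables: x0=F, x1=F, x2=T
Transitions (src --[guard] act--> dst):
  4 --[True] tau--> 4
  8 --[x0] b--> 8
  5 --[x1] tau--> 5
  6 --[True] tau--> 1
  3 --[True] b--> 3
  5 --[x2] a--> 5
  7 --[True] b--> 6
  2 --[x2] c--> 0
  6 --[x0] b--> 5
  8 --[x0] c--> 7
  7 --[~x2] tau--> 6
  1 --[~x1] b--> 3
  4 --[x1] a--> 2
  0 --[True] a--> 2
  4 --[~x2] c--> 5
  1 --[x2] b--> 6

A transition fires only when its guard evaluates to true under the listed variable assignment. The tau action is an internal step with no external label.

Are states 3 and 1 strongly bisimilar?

Bisimulation quotient by refinement:
  P[0] = {{0,1,2,3,4,5,6,7,8}}
  P[1] = {{0,5},{1,3,7},{2},{4,6},{8}}
  P[2] = {{0},{1},{2},{3},{4},{5},{6},{7},{8}}
stable after 3 split(s): 9 block(s)
[3]={3}  [1]={1}

Answer: NOT BISIMILAR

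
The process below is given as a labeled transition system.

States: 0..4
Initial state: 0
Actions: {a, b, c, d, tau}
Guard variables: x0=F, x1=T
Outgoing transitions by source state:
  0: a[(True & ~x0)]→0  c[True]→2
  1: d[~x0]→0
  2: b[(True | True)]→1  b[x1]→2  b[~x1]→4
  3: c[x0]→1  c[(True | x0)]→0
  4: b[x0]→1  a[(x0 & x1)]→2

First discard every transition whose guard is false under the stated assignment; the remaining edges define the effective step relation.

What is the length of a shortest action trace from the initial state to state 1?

Answer: 2

Trace:
Breadth-first toward 1:
  Layer 0: {0}
  Layer 1: {2}
  Layer 2: {1}
first hit 1 at d=2 via c·b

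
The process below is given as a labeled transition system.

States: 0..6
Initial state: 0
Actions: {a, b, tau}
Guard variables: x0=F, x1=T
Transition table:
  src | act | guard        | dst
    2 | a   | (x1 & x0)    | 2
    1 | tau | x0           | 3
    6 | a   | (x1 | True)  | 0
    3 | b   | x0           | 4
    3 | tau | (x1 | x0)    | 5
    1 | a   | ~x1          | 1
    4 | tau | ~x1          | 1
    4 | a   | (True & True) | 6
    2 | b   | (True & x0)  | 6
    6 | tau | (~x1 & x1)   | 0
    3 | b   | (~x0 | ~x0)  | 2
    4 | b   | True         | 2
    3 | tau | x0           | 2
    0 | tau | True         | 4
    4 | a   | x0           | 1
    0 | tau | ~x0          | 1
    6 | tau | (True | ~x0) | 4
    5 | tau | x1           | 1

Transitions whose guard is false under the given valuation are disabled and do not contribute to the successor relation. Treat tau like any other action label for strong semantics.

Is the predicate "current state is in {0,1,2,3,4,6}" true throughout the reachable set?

Safe = {0,1,2,3,4,6}
R = {0,1,2,4,6}
  0: ✓
  1: ✓
  2: ✓
  4: ✓
  6: ✓

Answer: INVARIANT HOLDS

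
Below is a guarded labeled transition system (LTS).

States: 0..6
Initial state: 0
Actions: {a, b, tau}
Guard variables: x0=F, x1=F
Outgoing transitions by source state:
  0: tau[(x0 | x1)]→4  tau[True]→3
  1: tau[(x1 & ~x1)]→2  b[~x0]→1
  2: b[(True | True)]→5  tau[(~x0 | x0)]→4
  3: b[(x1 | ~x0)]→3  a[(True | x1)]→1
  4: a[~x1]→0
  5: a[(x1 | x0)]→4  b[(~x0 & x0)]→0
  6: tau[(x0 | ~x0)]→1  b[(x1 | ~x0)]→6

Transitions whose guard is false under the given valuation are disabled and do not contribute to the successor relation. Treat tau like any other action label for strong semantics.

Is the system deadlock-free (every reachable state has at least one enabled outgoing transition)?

Reach set: {0,1,3}
  0: tau→3  [1 out]
  1: b→1  [1 out]
  3: a→1  b→3  [2 out]

Answer: DEADLOCK-FREE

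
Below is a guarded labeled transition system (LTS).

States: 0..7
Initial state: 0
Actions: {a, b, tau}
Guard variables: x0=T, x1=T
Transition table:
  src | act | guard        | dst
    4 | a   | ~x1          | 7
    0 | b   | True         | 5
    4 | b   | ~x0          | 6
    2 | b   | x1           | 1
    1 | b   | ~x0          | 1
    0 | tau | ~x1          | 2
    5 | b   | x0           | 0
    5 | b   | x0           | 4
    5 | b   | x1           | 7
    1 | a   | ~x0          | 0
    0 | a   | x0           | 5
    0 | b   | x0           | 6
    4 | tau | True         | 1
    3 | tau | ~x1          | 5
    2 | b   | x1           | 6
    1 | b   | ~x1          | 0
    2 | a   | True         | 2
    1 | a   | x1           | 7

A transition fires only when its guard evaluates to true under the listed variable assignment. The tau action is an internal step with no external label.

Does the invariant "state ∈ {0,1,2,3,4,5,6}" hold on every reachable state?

Allowed set {0,1,2,3,4,5,6}
Reachable = {0,1,4,5,6,7}
  0: ✓
  1: ✓
  4: ✓
  5: ✓
  6: ✓
  7: ✗ unsafe
reach 7 via b·b — violates

Answer: INVARIANT VIOLATED at state 7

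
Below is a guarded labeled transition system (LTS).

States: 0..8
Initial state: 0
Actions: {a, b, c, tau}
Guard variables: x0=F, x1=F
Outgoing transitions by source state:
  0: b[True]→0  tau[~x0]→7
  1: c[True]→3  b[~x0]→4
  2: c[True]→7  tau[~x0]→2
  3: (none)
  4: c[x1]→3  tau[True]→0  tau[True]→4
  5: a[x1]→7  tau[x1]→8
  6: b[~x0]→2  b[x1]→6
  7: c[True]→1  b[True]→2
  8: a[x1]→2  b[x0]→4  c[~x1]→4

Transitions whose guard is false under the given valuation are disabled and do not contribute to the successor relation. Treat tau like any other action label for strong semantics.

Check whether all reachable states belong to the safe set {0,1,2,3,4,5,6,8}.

Answer: INVARIANT VIOLATED at state 7

Working:
Allowed set {0,1,2,3,4,5,6,8}
Reachable = {0,1,2,3,4,7}
  0: ok
  1: ok
  2: ok
  3: ok
  4: ok
  7: VIOLATES
reach 7 via tau — violates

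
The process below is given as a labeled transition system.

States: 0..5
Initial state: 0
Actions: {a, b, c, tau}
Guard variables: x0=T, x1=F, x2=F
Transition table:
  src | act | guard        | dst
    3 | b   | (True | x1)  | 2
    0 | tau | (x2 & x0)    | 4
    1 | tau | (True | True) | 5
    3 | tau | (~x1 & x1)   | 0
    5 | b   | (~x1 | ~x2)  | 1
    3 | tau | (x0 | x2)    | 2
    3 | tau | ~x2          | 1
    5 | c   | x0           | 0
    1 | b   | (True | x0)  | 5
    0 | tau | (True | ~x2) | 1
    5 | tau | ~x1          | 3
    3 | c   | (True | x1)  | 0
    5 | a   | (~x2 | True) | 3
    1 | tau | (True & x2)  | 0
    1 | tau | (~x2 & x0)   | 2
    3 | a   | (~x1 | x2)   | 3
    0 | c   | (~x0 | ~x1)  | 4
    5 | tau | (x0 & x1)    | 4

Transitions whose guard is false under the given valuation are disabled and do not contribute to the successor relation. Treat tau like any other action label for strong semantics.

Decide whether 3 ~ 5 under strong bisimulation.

Answer: NOT BISIMILAR

Trace:
Refine partition for ~:
  P[0] = {{0,1,2,3,4,5}}
  P[1] = {{0},{1},{2,4},{3,5}}
  P[2] = {{0},{1},{2,4},{3},{5}}
5 equivalence class(es) (converged in 3)
3∈{3}, 5∈{5}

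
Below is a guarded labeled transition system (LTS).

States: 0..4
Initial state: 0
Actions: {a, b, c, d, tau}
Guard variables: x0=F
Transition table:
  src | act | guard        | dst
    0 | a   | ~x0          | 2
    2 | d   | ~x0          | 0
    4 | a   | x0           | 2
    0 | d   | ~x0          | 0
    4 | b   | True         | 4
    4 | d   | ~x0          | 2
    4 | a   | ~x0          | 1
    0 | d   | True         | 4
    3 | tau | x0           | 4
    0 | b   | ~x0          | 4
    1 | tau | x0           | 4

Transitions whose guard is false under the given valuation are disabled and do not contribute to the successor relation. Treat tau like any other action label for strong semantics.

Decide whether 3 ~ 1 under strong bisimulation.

Bisimulation quotient by refinement:
  P[0] = {{0,1,2,3,4}}
  P[1] = {{0,4},{1,3},{2}}
  P[2] = {{0},{1,3},{2},{4}}
stable after 3 split(s): 4 block(s)
[3]={1,3}  [1]={1,3}

Answer: BISIMILAR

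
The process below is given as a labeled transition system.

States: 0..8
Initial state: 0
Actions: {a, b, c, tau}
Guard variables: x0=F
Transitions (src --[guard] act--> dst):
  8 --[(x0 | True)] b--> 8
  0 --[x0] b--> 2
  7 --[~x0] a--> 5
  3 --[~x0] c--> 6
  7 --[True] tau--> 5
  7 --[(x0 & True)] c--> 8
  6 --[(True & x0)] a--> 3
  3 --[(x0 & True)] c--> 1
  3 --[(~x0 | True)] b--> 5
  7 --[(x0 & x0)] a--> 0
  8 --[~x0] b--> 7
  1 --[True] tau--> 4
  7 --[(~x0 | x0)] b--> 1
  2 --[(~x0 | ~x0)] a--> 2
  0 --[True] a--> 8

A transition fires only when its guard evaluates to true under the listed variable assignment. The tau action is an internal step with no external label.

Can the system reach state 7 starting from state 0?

Guard filter leaves 10 enabled edge(s).
Layer 0: {0}
Layer 1: {8}  cumulative {0,8}
Layer 2: {7}  cumulative {0,7,8}
Layer 3: {1,5}  cumulative {0,1,5,7,8}
Layer 4: {4}  cumulative {0,1,4,5,7,8}
R = {0,1,4,5,7,8}
Path to 7: a·b

Answer: REACHABLE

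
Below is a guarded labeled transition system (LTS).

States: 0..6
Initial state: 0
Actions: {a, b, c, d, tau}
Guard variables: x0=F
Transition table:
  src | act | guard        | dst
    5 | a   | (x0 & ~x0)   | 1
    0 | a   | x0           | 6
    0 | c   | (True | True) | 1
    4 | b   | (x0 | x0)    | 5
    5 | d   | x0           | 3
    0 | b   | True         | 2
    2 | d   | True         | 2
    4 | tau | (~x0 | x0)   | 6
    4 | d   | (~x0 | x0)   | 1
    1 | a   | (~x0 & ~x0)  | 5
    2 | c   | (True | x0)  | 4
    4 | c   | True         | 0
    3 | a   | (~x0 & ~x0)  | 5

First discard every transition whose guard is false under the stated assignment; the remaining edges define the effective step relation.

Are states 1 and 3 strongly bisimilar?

Bisimulation quotient by refinement:
  π0 = {{0,1,2,3,4,5,6}}
  π1 = {{0},{1,3},{2},{4},{5,6}}
stable after 2 split(s): 5 block(s)
class of 1: {1,3}; class of 3: {1,3}

Answer: BISIMILAR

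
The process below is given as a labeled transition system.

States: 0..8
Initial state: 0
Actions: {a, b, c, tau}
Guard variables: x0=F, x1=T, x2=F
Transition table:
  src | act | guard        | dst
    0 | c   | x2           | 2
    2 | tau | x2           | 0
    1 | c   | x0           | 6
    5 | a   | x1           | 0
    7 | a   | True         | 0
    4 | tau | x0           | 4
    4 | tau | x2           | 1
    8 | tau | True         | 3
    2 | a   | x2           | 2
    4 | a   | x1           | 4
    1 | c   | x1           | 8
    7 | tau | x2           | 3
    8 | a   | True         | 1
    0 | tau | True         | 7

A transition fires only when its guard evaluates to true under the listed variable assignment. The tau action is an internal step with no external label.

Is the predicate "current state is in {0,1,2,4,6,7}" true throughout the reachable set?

Answer: INVARIANT HOLDS

Analysis:
Inv-set: {0,1,2,4,6,7}
Reach set: {0,7}
  0: safe
  7: safe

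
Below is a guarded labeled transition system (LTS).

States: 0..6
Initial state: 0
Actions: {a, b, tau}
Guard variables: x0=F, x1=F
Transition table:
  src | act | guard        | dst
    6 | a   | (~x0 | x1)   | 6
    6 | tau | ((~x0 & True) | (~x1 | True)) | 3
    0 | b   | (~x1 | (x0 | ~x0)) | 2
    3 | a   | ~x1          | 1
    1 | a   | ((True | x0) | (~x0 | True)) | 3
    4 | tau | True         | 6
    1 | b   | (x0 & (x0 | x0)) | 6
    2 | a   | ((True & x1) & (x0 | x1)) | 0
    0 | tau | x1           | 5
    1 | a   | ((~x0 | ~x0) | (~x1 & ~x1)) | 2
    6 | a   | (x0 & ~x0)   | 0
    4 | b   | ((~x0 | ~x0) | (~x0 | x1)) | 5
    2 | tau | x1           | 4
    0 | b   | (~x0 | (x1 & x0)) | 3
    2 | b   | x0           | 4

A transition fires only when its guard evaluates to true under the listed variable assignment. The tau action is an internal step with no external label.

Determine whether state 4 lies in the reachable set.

Answer: UNREACHABLE

Working:
Guard filter leaves 9 enabled edge(s).
L0 = {0}
L1 = {2,3}  cumulative {0,2,3}
L2 = {1}  cumulative {0,1,2,3}
Reachable = {0,1,2,3}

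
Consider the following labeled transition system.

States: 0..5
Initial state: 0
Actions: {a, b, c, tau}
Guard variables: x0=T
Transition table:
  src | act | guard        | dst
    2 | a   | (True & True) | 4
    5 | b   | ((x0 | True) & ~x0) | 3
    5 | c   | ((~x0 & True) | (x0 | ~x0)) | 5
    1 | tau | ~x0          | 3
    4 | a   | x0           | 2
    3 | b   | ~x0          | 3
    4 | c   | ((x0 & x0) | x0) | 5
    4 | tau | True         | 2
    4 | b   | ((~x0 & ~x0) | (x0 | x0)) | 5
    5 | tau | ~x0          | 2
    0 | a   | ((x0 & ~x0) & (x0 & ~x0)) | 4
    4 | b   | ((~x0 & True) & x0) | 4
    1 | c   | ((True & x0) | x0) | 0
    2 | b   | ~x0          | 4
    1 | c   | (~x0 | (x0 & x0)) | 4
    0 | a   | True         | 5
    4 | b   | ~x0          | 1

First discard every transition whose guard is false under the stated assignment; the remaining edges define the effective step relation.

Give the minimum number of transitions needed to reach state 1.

Answer: UNREACHABLE

Trace:
BFS to 1:
  Layer 0: {0}
  Layer 1: {5}
1 never appears.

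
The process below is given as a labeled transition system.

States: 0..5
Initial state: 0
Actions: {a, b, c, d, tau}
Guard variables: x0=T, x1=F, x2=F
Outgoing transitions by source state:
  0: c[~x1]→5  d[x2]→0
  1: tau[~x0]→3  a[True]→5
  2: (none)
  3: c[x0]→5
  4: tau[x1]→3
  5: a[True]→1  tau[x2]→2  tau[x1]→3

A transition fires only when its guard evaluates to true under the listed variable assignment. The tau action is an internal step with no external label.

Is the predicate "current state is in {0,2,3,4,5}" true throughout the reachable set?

Answer: INVARIANT VIOLATED at state 1

Analysis:
Safe = {0,2,3,4,5}
Reachable = {0,1,5}
  0: ✓
  1: outside
  5: ✓
counterexample path to 1: c·a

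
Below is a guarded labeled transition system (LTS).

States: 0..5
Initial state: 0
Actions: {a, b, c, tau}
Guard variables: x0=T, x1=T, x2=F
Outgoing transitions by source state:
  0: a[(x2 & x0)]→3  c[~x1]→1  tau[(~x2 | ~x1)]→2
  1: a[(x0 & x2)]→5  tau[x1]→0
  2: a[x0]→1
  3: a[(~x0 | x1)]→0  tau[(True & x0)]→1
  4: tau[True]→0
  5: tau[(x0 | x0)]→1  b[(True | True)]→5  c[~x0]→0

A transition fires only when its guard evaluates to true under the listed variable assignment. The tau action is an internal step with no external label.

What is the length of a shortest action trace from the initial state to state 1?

Breadth-first toward 1:
  L0 = {0}
  L1 = {2}
  L2 = {1}
first hit 1 at d=2 via tau·a

Answer: 2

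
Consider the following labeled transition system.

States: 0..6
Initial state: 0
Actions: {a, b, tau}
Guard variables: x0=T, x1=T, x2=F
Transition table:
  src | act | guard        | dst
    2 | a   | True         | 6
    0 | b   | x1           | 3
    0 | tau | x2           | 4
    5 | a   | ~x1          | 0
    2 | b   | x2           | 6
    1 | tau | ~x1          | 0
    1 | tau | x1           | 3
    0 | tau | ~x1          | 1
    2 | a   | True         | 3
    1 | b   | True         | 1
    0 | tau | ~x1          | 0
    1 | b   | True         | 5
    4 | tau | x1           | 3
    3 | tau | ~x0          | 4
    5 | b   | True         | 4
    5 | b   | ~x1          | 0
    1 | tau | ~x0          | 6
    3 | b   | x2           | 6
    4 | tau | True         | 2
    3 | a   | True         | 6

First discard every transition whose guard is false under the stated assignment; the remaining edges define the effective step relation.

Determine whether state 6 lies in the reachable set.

After dropping false guards: 10 live edges.
L0 = {0}
L1 = {3}  cumulative {0,3}
L2 = {6}  cumulative {0,3,6}
R = {0,3,6}
witness 6: b·a

Answer: REACHABLE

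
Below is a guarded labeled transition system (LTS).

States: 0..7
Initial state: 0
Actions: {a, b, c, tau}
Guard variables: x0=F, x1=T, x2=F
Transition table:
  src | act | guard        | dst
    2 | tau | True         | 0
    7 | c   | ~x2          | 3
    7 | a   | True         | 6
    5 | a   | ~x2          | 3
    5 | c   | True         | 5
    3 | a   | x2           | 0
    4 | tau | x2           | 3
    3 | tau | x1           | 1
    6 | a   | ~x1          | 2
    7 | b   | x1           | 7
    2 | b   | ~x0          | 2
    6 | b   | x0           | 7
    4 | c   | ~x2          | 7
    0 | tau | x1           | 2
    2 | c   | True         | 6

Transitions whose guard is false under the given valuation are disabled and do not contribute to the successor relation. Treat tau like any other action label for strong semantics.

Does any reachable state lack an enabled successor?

R = {0,2,6}
  0: tau→2  [deg 1]
  2: b→2  c→6  tau→0  [deg 3]
  6: ∅  [STUCK]
witness 6: tau·c

Answer: DEADLOCK at state 6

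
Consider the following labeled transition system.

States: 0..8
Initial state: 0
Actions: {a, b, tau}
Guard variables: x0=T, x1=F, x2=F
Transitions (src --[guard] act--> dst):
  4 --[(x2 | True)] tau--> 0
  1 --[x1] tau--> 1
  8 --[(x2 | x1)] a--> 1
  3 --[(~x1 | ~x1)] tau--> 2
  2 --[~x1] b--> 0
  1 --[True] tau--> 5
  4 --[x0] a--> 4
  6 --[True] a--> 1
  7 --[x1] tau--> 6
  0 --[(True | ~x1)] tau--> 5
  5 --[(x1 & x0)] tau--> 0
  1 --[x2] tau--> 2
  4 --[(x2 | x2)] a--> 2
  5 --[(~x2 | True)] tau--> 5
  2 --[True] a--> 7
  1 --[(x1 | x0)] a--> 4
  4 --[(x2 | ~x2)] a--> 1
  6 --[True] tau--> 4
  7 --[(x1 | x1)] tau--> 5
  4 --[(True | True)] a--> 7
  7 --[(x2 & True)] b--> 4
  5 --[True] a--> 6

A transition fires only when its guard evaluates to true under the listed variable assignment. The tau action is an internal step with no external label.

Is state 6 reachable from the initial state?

Answer: REACHABLE

Working:
Guard filter leaves 14 enabled edge(s).
Layer 0: {0}
Layer 1: {5}  cumulative {0,5}
Layer 2: {6}  cumulative {0,5,6}
Layer 3: {1,4}  cumulative {0,1,4,5,6}
Layer 4: {7}  cumulative {0,1,4,5,6,7}
Reachable = {0,1,4,5,6,7}
witness 6: tau·a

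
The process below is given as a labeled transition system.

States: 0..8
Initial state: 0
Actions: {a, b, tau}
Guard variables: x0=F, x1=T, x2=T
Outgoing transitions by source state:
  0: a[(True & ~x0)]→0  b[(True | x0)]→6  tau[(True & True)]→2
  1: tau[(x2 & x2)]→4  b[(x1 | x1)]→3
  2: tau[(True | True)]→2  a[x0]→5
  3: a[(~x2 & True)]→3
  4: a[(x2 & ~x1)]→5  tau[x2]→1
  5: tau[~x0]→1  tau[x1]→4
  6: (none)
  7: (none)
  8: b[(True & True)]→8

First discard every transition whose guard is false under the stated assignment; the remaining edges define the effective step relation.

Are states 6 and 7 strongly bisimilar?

Answer: BISIMILAR

Working:
Compute ~ classes (split until stable):
  round 0: {{0,1,2,3,4,5,6,7,8}}
  round 1: {{0},{1},{2,4,5},{3,6,7},{8}}
  round 2: {{0},{1},{2},{3,6,7},{4},{5},{8}}
7 equivalence class(es) (converged in 3)
6∈{3,6,7}, 7∈{3,6,7}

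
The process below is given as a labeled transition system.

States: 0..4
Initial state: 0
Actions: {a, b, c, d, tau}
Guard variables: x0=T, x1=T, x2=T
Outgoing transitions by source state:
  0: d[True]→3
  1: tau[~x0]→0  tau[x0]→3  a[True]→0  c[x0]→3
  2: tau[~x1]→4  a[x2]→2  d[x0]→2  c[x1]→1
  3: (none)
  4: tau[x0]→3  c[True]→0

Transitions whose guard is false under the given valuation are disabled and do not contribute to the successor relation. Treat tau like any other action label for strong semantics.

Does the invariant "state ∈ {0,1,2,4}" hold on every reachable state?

Answer: INVARIANT VIOLATED at state 3

Trace:
Inv-set: {0,1,2,4}
R = {0,3}
  0: ✓
  3: ✗ unsafe
witness against invariant: d → 3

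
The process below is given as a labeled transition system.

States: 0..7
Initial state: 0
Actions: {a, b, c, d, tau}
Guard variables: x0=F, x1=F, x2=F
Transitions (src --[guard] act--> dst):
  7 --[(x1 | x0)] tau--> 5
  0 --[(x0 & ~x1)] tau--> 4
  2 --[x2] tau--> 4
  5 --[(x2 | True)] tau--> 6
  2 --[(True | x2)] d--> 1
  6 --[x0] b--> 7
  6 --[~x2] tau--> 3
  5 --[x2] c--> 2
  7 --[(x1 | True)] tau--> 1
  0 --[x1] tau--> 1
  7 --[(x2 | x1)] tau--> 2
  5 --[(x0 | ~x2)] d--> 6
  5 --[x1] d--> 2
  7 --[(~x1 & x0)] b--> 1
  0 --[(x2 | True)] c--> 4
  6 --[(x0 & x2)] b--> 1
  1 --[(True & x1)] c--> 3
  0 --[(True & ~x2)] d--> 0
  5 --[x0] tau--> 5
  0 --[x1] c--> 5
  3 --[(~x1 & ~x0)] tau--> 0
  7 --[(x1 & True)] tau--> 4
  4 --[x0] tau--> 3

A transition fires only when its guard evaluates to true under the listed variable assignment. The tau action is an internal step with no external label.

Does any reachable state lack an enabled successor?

Answer: DEADLOCK at state 4

Working:
Reachable = {0,4}
  0: c→4  d→0  [2 out]
  4: ∅  [deadlock]
witness 4: c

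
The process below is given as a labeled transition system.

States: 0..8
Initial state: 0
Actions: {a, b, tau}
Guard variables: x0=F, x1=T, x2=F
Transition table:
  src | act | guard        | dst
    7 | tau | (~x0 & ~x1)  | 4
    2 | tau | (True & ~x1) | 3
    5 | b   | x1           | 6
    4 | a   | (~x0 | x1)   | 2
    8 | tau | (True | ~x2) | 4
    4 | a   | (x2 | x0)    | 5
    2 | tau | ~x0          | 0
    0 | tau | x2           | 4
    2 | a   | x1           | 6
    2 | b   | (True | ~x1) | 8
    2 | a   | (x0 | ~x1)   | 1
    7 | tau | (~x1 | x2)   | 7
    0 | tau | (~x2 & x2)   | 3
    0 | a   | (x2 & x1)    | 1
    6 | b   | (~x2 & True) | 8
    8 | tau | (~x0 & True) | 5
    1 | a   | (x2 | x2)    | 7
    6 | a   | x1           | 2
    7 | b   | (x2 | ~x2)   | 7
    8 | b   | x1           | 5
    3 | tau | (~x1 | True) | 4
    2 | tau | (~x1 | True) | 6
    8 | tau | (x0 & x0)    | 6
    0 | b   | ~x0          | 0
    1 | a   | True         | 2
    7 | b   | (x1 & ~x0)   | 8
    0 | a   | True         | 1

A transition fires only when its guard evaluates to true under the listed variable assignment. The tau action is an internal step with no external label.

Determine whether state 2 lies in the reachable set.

Answer: REACHABLE

Analysis:
Guard filter leaves 17 enabled edge(s).
Layer 0: {0}
Layer 1: {1}  now seen {0,1}
Layer 2: {2}  now seen {0,1,2}
Layer 3: {6,8}  now seen {0,1,2,6,8}
Layer 4: {4,5}  now seen {0,1,2,4,5,6,8}
Reachable = {0,1,2,4,5,6,8}
witness 2: a·a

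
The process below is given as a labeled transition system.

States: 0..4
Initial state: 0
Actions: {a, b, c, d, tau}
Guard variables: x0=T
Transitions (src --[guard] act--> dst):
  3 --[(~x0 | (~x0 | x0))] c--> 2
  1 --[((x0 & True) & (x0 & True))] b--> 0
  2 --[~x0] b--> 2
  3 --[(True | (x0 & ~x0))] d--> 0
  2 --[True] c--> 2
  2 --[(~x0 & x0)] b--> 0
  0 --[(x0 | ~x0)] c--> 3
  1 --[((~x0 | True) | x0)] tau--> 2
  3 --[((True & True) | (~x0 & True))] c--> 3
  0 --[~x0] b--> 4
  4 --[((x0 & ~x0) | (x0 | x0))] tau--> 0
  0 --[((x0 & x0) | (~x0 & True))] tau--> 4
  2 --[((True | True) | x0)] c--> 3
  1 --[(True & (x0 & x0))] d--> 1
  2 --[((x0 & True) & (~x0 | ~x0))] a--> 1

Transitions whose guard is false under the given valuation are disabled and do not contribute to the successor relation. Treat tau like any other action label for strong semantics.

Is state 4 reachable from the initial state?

Answer: REACHABLE

Analysis:
After dropping false guards: 11 live edges.
depth 0: {0}
depth 1: {3,4}  now seen {0,3,4}
depth 2: {2}  now seen {0,2,3,4}
Reachable = {0,2,3,4}
witness 4: tau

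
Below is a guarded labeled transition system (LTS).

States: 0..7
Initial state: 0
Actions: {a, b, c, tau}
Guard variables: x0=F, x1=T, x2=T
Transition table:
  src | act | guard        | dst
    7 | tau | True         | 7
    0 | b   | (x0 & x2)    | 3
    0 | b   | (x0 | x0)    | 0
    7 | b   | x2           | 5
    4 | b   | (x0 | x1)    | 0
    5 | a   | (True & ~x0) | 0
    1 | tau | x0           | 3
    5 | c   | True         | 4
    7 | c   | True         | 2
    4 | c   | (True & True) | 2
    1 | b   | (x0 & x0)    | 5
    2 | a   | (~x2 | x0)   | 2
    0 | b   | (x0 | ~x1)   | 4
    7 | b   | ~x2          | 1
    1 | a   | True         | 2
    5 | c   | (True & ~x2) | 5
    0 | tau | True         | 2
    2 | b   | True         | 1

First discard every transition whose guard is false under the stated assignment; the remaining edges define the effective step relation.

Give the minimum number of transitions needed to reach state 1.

Answer: 2

Analysis:
BFS to 1:
  depth 0: {0}
  depth 1: {2}
  depth 2: {1}
1 enters at depth 2; path tau·b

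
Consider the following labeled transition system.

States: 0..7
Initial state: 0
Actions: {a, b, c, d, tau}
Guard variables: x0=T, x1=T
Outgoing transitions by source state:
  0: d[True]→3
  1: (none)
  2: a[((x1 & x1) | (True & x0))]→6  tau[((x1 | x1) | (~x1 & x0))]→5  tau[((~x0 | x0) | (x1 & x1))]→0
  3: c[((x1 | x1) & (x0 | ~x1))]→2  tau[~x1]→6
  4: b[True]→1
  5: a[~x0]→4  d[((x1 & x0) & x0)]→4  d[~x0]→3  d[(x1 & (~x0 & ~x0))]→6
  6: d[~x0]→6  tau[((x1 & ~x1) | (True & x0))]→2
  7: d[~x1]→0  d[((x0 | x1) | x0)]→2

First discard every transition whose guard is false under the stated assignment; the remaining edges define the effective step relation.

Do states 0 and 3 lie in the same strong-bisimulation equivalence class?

Bisimulation quotient by refinement:
  π0 = {{0,1,2,3,4,5,6,7}}
  π1 = {{0,5,7},{1},{2},{3},{4},{6}}
  π2 = {{0},{1},{2},{3},{4},{5},{6},{7}}
Fixed point at round 3; 8 class(es).
class of 0: {0}; class of 3: {3}

Answer: NOT BISIMILAR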